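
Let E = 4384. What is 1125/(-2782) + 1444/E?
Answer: -114349/1524536 ≈ -0.075006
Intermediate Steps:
1125/(-2782) + 1444/E = 1125/(-2782) + 1444/4384 = 1125*(-1/2782) + 1444*(1/4384) = -1125/2782 + 361/1096 = -114349/1524536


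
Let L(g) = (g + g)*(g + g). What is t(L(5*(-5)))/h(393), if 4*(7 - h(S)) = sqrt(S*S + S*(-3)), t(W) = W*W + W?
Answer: -350140000/76243 - 37515000*sqrt(17030)/76243 ≈ -68804.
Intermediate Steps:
L(g) = 4*g**2 (L(g) = (2*g)*(2*g) = 4*g**2)
t(W) = W + W**2 (t(W) = W**2 + W = W + W**2)
h(S) = 7 - sqrt(S**2 - 3*S)/4 (h(S) = 7 - sqrt(S*S + S*(-3))/4 = 7 - sqrt(S**2 - 3*S)/4)
t(L(5*(-5)))/h(393) = ((4*(5*(-5))**2)*(1 + 4*(5*(-5))**2))/(7 - sqrt(393)*sqrt(-3 + 393)/4) = ((4*(-25)**2)*(1 + 4*(-25)**2))/(7 - 3*sqrt(17030)/4) = ((4*625)*(1 + 4*625))/(7 - 3*sqrt(17030)/4) = (2500*(1 + 2500))/(7 - 3*sqrt(17030)/4) = (2500*2501)/(7 - 3*sqrt(17030)/4) = 6252500/(7 - 3*sqrt(17030)/4)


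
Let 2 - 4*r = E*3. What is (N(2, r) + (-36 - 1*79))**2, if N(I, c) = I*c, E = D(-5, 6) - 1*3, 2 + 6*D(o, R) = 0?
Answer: 11881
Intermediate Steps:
D(o, R) = -1/3 (D(o, R) = -1/3 + (1/6)*0 = -1/3 + 0 = -1/3)
E = -10/3 (E = -1/3 - 1*3 = -1/3 - 3 = -10/3 ≈ -3.3333)
r = 3 (r = 1/2 - (-5)*3/6 = 1/2 - 1/4*(-10) = 1/2 + 5/2 = 3)
(N(2, r) + (-36 - 1*79))**2 = (2*3 + (-36 - 1*79))**2 = (6 + (-36 - 79))**2 = (6 - 115)**2 = (-109)**2 = 11881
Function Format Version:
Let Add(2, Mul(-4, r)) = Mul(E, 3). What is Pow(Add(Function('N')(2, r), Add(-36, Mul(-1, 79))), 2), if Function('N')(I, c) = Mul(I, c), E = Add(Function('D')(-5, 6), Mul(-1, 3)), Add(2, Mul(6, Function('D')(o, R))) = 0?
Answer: 11881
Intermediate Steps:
Function('D')(o, R) = Rational(-1, 3) (Function('D')(o, R) = Add(Rational(-1, 3), Mul(Rational(1, 6), 0)) = Add(Rational(-1, 3), 0) = Rational(-1, 3))
E = Rational(-10, 3) (E = Add(Rational(-1, 3), Mul(-1, 3)) = Add(Rational(-1, 3), -3) = Rational(-10, 3) ≈ -3.3333)
r = 3 (r = Add(Rational(1, 2), Mul(Rational(-1, 4), Mul(Rational(-10, 3), 3))) = Add(Rational(1, 2), Mul(Rational(-1, 4), -10)) = Add(Rational(1, 2), Rational(5, 2)) = 3)
Pow(Add(Function('N')(2, r), Add(-36, Mul(-1, 79))), 2) = Pow(Add(Mul(2, 3), Add(-36, Mul(-1, 79))), 2) = Pow(Add(6, Add(-36, -79)), 2) = Pow(Add(6, -115), 2) = Pow(-109, 2) = 11881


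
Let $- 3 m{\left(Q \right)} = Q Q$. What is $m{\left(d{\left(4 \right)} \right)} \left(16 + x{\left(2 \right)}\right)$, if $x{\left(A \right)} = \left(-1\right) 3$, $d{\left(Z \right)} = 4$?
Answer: $- \frac{208}{3} \approx -69.333$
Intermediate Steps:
$x{\left(A \right)} = -3$
$m{\left(Q \right)} = - \frac{Q^{2}}{3}$ ($m{\left(Q \right)} = - \frac{Q Q}{3} = - \frac{Q^{2}}{3}$)
$m{\left(d{\left(4 \right)} \right)} \left(16 + x{\left(2 \right)}\right) = - \frac{4^{2}}{3} \left(16 - 3\right) = \left(- \frac{1}{3}\right) 16 \cdot 13 = \left(- \frac{16}{3}\right) 13 = - \frac{208}{3}$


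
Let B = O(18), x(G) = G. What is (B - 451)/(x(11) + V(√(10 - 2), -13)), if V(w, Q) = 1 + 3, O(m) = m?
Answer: -433/15 ≈ -28.867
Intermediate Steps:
V(w, Q) = 4
B = 18
(B - 451)/(x(11) + V(√(10 - 2), -13)) = (18 - 451)/(11 + 4) = -433/15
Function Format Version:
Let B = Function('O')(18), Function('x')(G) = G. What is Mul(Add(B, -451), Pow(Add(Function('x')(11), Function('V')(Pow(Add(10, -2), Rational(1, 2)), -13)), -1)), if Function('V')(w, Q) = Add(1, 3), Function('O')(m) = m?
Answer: Rational(-433, 15) ≈ -28.867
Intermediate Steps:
Function('V')(w, Q) = 4
B = 18
Mul(Add(B, -451), Pow(Add(Function('x')(11), Function('V')(Pow(Add(10, -2), Rational(1, 2)), -13)), -1)) = Mul(Add(18, -451), Pow(Add(11, 4), -1)) = Mul(-433, Pow(15, -1)) = Mul(-433, Rational(1, 15)) = Rational(-433, 15)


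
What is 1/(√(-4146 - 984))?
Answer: -I*√570/1710 ≈ -0.013962*I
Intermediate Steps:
1/(√(-4146 - 984)) = 1/(√(-5130)) = 1/(3*I*√570) = -I*√570/1710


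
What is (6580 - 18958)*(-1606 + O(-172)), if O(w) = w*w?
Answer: -346311684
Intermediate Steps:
O(w) = w**2
(6580 - 18958)*(-1606 + O(-172)) = (6580 - 18958)*(-1606 + (-172)**2) = -12378*(-1606 + 29584) = -12378*27978 = -346311684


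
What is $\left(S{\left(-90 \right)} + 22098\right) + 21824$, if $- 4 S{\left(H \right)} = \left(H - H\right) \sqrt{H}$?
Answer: $43922$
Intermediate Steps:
$S{\left(H \right)} = 0$ ($S{\left(H \right)} = - \frac{\left(H - H\right) \sqrt{H}}{4} = - \frac{0 \sqrt{H}}{4} = \left(- \frac{1}{4}\right) 0 = 0$)
$\left(S{\left(-90 \right)} + 22098\right) + 21824 = \left(0 + 22098\right) + 21824 = 22098 + 21824 = 43922$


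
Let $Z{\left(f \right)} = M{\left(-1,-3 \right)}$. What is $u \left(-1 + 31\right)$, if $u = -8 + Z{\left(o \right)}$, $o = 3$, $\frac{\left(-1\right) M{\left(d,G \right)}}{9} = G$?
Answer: $570$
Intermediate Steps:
$M{\left(d,G \right)} = - 9 G$
$Z{\left(f \right)} = 27$ ($Z{\left(f \right)} = \left(-9\right) \left(-3\right) = 27$)
$u = 19$ ($u = -8 + 27 = 19$)
$u \left(-1 + 31\right) = 19 \left(-1 + 31\right) = 19 \cdot 30 = 570$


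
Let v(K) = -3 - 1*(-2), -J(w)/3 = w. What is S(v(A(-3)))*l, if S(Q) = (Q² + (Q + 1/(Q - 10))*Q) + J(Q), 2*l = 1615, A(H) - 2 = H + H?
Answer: 45220/11 ≈ 4110.9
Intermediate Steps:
A(H) = 2 + 2*H (A(H) = 2 + (H + H) = 2 + 2*H)
J(w) = -3*w
l = 1615/2 (l = (½)*1615 = 1615/2 ≈ 807.50)
v(K) = -1 (v(K) = -3 + 2 = -1)
S(Q) = Q² - 3*Q + Q*(Q + 1/(-10 + Q)) (S(Q) = (Q² + (Q + 1/(Q - 10))*Q) - 3*Q = (Q² + (Q + 1/(-10 + Q))*Q) - 3*Q = (Q² + Q*(Q + 1/(-10 + Q))) - 3*Q = Q² - 3*Q + Q*(Q + 1/(-10 + Q)))
S(v(A(-3)))*l = -(31 - 23*(-1) + 2*(-1)²)/(-10 - 1)*(1615/2) = -1*(31 + 23 + 2*1)/(-11)*(1615/2) = -1*(-1/11)*(31 + 23 + 2)*(1615/2) = -1*(-1/11)*56*(1615/2) = (56/11)*(1615/2) = 45220/11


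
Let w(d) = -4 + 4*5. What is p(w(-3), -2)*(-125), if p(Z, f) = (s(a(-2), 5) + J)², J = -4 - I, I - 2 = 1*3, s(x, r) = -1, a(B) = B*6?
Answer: -12500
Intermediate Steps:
a(B) = 6*B
w(d) = 16 (w(d) = -4 + 20 = 16)
I = 5 (I = 2 + 1*3 = 2 + 3 = 5)
J = -9 (J = -4 - 1*5 = -4 - 5 = -9)
p(Z, f) = 100 (p(Z, f) = (-1 - 9)² = (-10)² = 100)
p(w(-3), -2)*(-125) = 100*(-125) = -12500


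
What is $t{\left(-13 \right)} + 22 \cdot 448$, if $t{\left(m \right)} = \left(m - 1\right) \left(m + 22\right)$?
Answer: $9730$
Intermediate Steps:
$t{\left(m \right)} = \left(-1 + m\right) \left(22 + m\right)$
$t{\left(-13 \right)} + 22 \cdot 448 = \left(-22 + \left(-13\right)^{2} + 21 \left(-13\right)\right) + 22 \cdot 448 = \left(-22 + 169 - 273\right) + 9856 = -126 + 9856 = 9730$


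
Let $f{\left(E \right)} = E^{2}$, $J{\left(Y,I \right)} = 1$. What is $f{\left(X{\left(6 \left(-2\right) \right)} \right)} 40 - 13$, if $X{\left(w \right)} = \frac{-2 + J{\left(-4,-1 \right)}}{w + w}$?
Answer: $- \frac{931}{72} \approx -12.931$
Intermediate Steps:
$X{\left(w \right)} = - \frac{1}{2 w}$ ($X{\left(w \right)} = \frac{-2 + 1}{w + w} = - \frac{1}{2 w}$)
$f{\left(X{\left(6 \left(-2\right) \right)} \right)} 40 - 13 = \left(- \frac{1}{2 \cdot 6 \left(-2\right)}\right)^{2} \cdot 40 - 13 = \left(- \frac{1}{2 \left(-12\right)}\right)^{2} \cdot 40 - 13 = \left(\left(- \frac{1}{2}\right) \left(- \frac{1}{12}\right)\right)^{2} \cdot 40 - 13 = \left(\frac{1}{24}\right)^{2} \cdot 40 - 13 = \frac{1}{576} \cdot 40 - 13 = \frac{5}{72} - 13 = - \frac{931}{72}$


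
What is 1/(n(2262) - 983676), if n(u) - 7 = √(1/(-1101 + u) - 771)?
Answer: -1142039709/1123389059407451 - 3*I*√115471770/1123389059407451 ≈ -1.0166e-6 - 2.8696e-11*I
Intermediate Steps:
n(u) = 7 + √(-771 + 1/(-1101 + u)) (n(u) = 7 + √(1/(-1101 + u) - 771) = 7 + √(-771 + 1/(-1101 + u)))
1/(n(2262) - 983676) = 1/((7 + √((848872 - 771*2262)/(-1101 + 2262))) - 983676) = 1/((7 + √((848872 - 1744002)/1161)) - 983676) = 1/((7 + √((1/1161)*(-895130))) - 983676) = 1/((7 + √(-895130/1161)) - 983676) = 1/((7 + I*√115471770/387) - 983676) = 1/(-983669 + I*√115471770/387)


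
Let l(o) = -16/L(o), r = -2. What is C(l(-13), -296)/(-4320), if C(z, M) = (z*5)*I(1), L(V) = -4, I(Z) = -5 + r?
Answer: 7/216 ≈ 0.032407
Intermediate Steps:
I(Z) = -7 (I(Z) = -5 - 2 = -7)
l(o) = 4 (l(o) = -16/(-4) = -16*(-1/4) = 4)
C(z, M) = -35*z (C(z, M) = (z*5)*(-7) = (5*z)*(-7) = -35*z)
C(l(-13), -296)/(-4320) = -35*4/(-4320) = -140*(-1/4320) = 7/216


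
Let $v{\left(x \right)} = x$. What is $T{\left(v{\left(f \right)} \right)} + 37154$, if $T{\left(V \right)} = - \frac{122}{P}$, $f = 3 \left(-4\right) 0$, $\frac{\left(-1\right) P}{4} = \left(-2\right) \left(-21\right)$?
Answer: $\frac{3120997}{84} \approx 37155.0$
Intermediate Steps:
$P = -168$ ($P = - 4 \left(\left(-2\right) \left(-21\right)\right) = \left(-4\right) 42 = -168$)
$f = 0$ ($f = \left(-12\right) 0 = 0$)
$T{\left(V \right)} = \frac{61}{84}$ ($T{\left(V \right)} = - \frac{122}{-168} = \left(-122\right) \left(- \frac{1}{168}\right) = \frac{61}{84}$)
$T{\left(v{\left(f \right)} \right)} + 37154 = \frac{61}{84} + 37154 = \frac{3120997}{84}$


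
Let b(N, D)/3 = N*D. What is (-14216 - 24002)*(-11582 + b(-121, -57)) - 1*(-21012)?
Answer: -348106750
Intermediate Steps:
b(N, D) = 3*D*N (b(N, D) = 3*(N*D) = 3*(D*N) = 3*D*N)
(-14216 - 24002)*(-11582 + b(-121, -57)) - 1*(-21012) = (-14216 - 24002)*(-11582 + 3*(-57)*(-121)) - 1*(-21012) = -38218*(-11582 + 20691) + 21012 = -38218*9109 + 21012 = -348127762 + 21012 = -348106750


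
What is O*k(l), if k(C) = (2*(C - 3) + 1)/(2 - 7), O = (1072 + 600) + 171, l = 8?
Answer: -20273/5 ≈ -4054.6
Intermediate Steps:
O = 1843 (O = 1672 + 171 = 1843)
k(C) = 1 - 2*C/5 (k(C) = (2*(-3 + C) + 1)/(-5) = ((-6 + 2*C) + 1)*(-⅕) = (-5 + 2*C)*(-⅕) = 1 - 2*C/5)
O*k(l) = 1843*(1 - ⅖*8) = 1843*(1 - 16/5) = 1843*(-11/5) = -20273/5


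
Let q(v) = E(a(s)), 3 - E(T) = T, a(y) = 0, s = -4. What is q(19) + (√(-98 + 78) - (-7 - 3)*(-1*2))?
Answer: -17 + 2*I*√5 ≈ -17.0 + 4.4721*I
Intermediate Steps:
E(T) = 3 - T
q(v) = 3 (q(v) = 3 - 1*0 = 3 + 0 = 3)
q(19) + (√(-98 + 78) - (-7 - 3)*(-1*2)) = 3 + (√(-98 + 78) - (-7 - 3)*(-1*2)) = 3 + (√(-20) - (-10)*(-2)) = 3 + (2*I*√5 - 1*20) = 3 + (2*I*√5 - 20) = 3 + (-20 + 2*I*√5) = -17 + 2*I*√5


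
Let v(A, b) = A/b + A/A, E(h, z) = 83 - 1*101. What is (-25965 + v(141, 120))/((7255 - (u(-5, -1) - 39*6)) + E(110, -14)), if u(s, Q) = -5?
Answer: -49453/14240 ≈ -3.4728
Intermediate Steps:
E(h, z) = -18 (E(h, z) = 83 - 101 = -18)
v(A, b) = 1 + A/b (v(A, b) = A/b + 1 = 1 + A/b)
(-25965 + v(141, 120))/((7255 - (u(-5, -1) - 39*6)) + E(110, -14)) = (-25965 + (141 + 120)/120)/((7255 - (-5 - 39*6)) - 18) = (-25965 + (1/120)*261)/((7255 - (-5 - 234)) - 18) = (-25965 + 87/40)/((7255 - 1*(-239)) - 18) = -1038513/(40*((7255 + 239) - 18)) = -1038513/(40*(7494 - 18)) = -1038513/40/7476 = -1038513/40*1/7476 = -49453/14240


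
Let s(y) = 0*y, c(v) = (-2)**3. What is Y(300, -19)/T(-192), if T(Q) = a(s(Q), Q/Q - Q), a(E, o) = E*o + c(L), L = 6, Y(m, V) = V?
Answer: 19/8 ≈ 2.3750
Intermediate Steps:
c(v) = -8
s(y) = 0
a(E, o) = -8 + E*o (a(E, o) = E*o - 8 = -8 + E*o)
T(Q) = -8 (T(Q) = -8 + 0*(Q/Q - Q) = -8 + 0*(1 - Q) = -8 + 0 = -8)
Y(300, -19)/T(-192) = -19/(-8) = -19*(-1/8) = 19/8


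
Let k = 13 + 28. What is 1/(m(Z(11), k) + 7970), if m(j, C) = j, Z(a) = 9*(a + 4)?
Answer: 1/8105 ≈ 0.00012338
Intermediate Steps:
Z(a) = 36 + 9*a (Z(a) = 9*(4 + a) = 36 + 9*a)
k = 41
1/(m(Z(11), k) + 7970) = 1/((36 + 9*11) + 7970) = 1/((36 + 99) + 7970) = 1/(135 + 7970) = 1/8105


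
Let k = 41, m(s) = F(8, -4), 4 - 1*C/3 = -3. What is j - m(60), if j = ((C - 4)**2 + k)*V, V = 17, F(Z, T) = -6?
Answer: 5616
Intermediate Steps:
C = 21 (C = 12 - 3*(-3) = 12 + 9 = 21)
m(s) = -6
j = 5610 (j = ((21 - 4)**2 + 41)*17 = (17**2 + 41)*17 = (289 + 41)*17 = 330*17 = 5610)
j - m(60) = 5610 - 1*(-6) = 5610 + 6 = 5616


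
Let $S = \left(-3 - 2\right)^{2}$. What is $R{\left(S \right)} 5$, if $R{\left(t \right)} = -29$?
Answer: $-145$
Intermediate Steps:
$S = 25$ ($S = \left(-5\right)^{2} = 25$)
$R{\left(S \right)} 5 = \left(-29\right) 5 = -145$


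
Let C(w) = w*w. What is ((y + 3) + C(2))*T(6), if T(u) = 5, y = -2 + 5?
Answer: 50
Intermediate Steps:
y = 3
C(w) = w²
((y + 3) + C(2))*T(6) = ((3 + 3) + 2²)*5 = (6 + 4)*5 = 10*5 = 50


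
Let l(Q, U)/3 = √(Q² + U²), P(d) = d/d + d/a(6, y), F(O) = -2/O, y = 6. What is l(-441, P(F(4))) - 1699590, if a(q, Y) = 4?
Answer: -1699590 + 21*√254017/8 ≈ -1.6983e+6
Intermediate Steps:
P(d) = 1 + d/4 (P(d) = d/d + d/4 = 1 + d*(¼) = 1 + d/4)
l(Q, U) = 3*√(Q² + U²)
l(-441, P(F(4))) - 1699590 = 3*√((-441)² + (1 + (-2/4)/4)²) - 1699590 = 3*√(194481 + (1 + (-2*¼)/4)²) - 1699590 = 3*√(194481 + (1 + (¼)*(-½))²) - 1699590 = 3*√(194481 + (1 - ⅛)²) - 1699590 = 3*√(194481 + (7/8)²) - 1699590 = 3*√(194481 + 49/64) - 1699590 = 3*√(12446833/64) - 1699590 = 3*(7*√254017/8) - 1699590 = 21*√254017/8 - 1699590 = -1699590 + 21*√254017/8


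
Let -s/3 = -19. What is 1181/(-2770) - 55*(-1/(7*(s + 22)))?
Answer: -500743/1531810 ≈ -0.32690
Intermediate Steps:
s = 57 (s = -3*(-19) = 57)
1181/(-2770) - 55*(-1/(7*(s + 22))) = 1181/(-2770) - 55*(-1/(7*(57 + 22))) = 1181*(-1/2770) - 55/(79*(-7)) = -1181/2770 - 55/(-553) = -1181/2770 - 55*(-1/553) = -1181/2770 + 55/553 = -500743/1531810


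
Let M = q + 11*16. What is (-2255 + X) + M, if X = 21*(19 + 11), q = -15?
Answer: -1464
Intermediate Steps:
X = 630 (X = 21*30 = 630)
M = 161 (M = -15 + 11*16 = -15 + 176 = 161)
(-2255 + X) + M = (-2255 + 630) + 161 = -1625 + 161 = -1464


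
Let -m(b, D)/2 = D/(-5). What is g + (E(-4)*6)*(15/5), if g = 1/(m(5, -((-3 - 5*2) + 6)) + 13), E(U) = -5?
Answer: -7105/79 ≈ -89.937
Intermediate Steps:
m(b, D) = 2*D/5 (m(b, D) = -2*D/(-5) = -2*D*(-1)/5 = -(-2)*D/5 = 2*D/5)
g = 5/79 (g = 1/(2*(-((-3 - 5*2) + 6))/5 + 13) = 1/(2*(-((-3 - 10) + 6))/5 + 13) = 1/(2*(-(-13 + 6))/5 + 13) = 1/(2*(-1*(-7))/5 + 13) = 1/((⅖)*7 + 13) = 1/(14/5 + 13) = 1/(79/5) = 5/79 ≈ 0.063291)
g + (E(-4)*6)*(15/5) = 5/79 + (-5*6)*(15/5) = 5/79 - 450/5 = 5/79 - 30*3 = 5/79 - 90 = -7105/79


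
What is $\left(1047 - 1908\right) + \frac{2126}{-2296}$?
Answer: $- \frac{989491}{1148} \approx -861.93$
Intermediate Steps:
$\left(1047 - 1908\right) + \frac{2126}{-2296} = -861 + 2126 \left(- \frac{1}{2296}\right) = -861 - \frac{1063}{1148} = - \frac{989491}{1148}$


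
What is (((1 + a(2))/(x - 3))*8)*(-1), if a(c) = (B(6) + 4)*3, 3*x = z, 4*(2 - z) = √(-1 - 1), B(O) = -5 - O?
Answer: -8960/131 + 320*I*√2/131 ≈ -68.397 + 3.4546*I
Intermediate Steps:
z = 2 - I*√2/4 (z = 2 - √(-1 - 1)/4 = 2 - I*√2/4 ≈ 2.0 - 0.35355*I)
x = ⅔ - I*√2/12 (x = (2 - I*√2/4)/3 = ⅔ - I*√2/12 ≈ 0.66667 - 0.11785*I)
a(c) = -21 (a(c) = ((-5 - 1*6) + 4)*3 = ((-5 - 6) + 4)*3 = (-11 + 4)*3 = -7*3 = -21)
(((1 + a(2))/(x - 3))*8)*(-1) = (((1 - 21)/((⅔ - I*√2/12) - 3))*8)*(-1) = (-20/(-7/3 - I*√2/12)*8)*(-1) = -160/(-7/3 - I*√2/12)*(-1) = 160/(-7/3 - I*√2/12)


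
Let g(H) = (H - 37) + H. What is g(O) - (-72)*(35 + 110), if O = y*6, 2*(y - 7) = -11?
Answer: 10421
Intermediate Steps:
y = 3/2 (y = 7 + (1/2)*(-11) = 7 - 11/2 = 3/2 ≈ 1.5000)
O = 9 (O = (3/2)*6 = 9)
g(H) = -37 + 2*H (g(H) = (-37 + H) + H = -37 + 2*H)
g(O) - (-72)*(35 + 110) = (-37 + 2*9) - (-72)*(35 + 110) = (-37 + 18) - (-72)*145 = -19 - 1*(-10440) = -19 + 10440 = 10421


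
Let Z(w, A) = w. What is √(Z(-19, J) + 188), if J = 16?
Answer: 13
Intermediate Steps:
√(Z(-19, J) + 188) = √(-19 + 188) = √169 = 13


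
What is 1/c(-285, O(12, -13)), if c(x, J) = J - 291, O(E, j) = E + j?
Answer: -1/292 ≈ -0.0034247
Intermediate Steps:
c(x, J) = -291 + J
1/c(-285, O(12, -13)) = 1/(-291 + (12 - 13)) = 1/(-291 - 1) = 1/(-292) = -1/292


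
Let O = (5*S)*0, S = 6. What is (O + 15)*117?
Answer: 1755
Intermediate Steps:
O = 0 (O = (5*6)*0 = 30*0 = 0)
(O + 15)*117 = (0 + 15)*117 = 15*117 = 1755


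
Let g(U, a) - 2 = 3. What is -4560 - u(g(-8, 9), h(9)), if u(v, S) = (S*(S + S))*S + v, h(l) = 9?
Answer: -6023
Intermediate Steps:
g(U, a) = 5 (g(U, a) = 2 + 3 = 5)
u(v, S) = v + 2*S³ (u(v, S) = (S*(2*S))*S + v = (2*S²)*S + v = 2*S³ + v = v + 2*S³)
-4560 - u(g(-8, 9), h(9)) = -4560 - (5 + 2*9³) = -4560 - (5 + 2*729) = -4560 - (5 + 1458) = -4560 - 1*1463 = -4560 - 1463 = -6023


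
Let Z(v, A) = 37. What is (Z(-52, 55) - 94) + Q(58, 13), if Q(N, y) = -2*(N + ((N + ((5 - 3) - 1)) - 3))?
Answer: -285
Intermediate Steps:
Q(N, y) = 4 - 4*N (Q(N, y) = -2*(N + ((N + (2 - 1)) - 3)) = -2*(N + ((N + 1) - 3)) = -2*(N + ((1 + N) - 3)) = -2*(N + (-2 + N)) = -2*(-2 + 2*N) = 4 - 4*N)
(Z(-52, 55) - 94) + Q(58, 13) = (37 - 94) + (4 - 4*58) = -57 + (4 - 232) = -57 - 228 = -285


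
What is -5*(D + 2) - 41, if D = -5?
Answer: -26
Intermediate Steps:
-5*(D + 2) - 41 = -5*(-5 + 2) - 41 = -5*(-3) - 41 = 15 - 41 = -26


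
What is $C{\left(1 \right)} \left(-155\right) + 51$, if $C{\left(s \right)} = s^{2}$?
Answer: $-104$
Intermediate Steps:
$C{\left(1 \right)} \left(-155\right) + 51 = 1^{2} \left(-155\right) + 51 = 1 \left(-155\right) + 51 = -155 + 51 = -104$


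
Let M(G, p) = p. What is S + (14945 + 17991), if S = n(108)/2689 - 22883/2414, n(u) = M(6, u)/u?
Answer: 213734148283/6491246 ≈ 32927.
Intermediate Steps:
n(u) = 1 (n(u) = u/u = 1)
S = -61529973/6491246 (S = 1/2689 - 22883/2414 = -61529973/6491246 ≈ -9.4789)
S + (14945 + 17991) = -61529973/6491246 + (14945 + 17991) = -61529973/6491246 + 32936 = 213734148283/6491246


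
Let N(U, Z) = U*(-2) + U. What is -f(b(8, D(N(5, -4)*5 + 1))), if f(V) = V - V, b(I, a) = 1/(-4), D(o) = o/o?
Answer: 0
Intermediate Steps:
N(U, Z) = -U (N(U, Z) = -2*U + U = -U)
D(o) = 1
b(I, a) = -¼
f(V) = 0
-f(b(8, D(N(5, -4)*5 + 1))) = -1*0 = 0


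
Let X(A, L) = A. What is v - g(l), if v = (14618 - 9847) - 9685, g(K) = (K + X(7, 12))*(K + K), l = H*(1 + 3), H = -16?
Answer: -12210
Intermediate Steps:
l = -64 (l = -16*(1 + 3) = -16*4 = -64)
g(K) = 2*K*(7 + K) (g(K) = (K + 7)*(K + K) = (7 + K)*(2*K) = 2*K*(7 + K))
v = -4914 (v = 4771 - 9685 = -4914)
v - g(l) = -4914 - 2*(-64)*(7 - 64) = -4914 - 2*(-64)*(-57) = -4914 - 1*7296 = -4914 - 7296 = -12210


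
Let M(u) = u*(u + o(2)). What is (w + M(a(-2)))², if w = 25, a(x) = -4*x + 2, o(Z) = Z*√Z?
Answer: 16425 + 5000*√2 ≈ 23496.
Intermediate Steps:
o(Z) = Z^(3/2)
a(x) = 2 - 4*x
M(u) = u*(u + 2*√2) (M(u) = u*(u + 2^(3/2)) = u*(u + 2*√2))
(w + M(a(-2)))² = (25 + (2 - 4*(-2))*((2 - 4*(-2)) + 2*√2))² = (25 + (2 + 8)*((2 + 8) + 2*√2))² = (25 + 10*(10 + 2*√2))² = (25 + (100 + 20*√2))² = (125 + 20*√2)²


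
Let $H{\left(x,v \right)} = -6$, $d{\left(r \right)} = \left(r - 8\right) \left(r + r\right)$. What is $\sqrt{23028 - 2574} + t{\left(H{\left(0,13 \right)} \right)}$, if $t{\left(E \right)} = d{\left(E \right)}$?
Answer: $168 + \sqrt{20454} \approx 311.02$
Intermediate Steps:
$d{\left(r \right)} = 2 r \left(-8 + r\right)$ ($d{\left(r \right)} = \left(-8 + r\right) 2 r = 2 r \left(-8 + r\right)$)
$t{\left(E \right)} = 2 E \left(-8 + E\right)$
$\sqrt{23028 - 2574} + t{\left(H{\left(0,13 \right)} \right)} = \sqrt{23028 - 2574} + 2 \left(-6\right) \left(-8 - 6\right) = \sqrt{23028 - 2574} + 2 \left(-6\right) \left(-14\right) = \sqrt{20454} + 168 = 168 + \sqrt{20454}$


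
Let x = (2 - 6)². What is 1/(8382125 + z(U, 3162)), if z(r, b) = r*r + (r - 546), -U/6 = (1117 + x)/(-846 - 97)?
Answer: 889249/7453363367489 ≈ 1.1931e-7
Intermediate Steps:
x = 16 (x = (-4)² = 16)
U = 6798/943 (U = -6*(1117 + 16)/(-846 - 97) = -6798/(-943) = -6798*(-1)/943 = -6*(-1133/943) = 6798/943 ≈ 7.2089)
z(r, b) = -546 + r + r² (z(r, b) = r² + (-546 + r) = -546 + r + r²)
1/(8382125 + z(U, 3162)) = 1/(8382125 + (-546 + 6798/943 + (6798/943)²)) = 1/(8382125 + (-546 + 6798/943 + 46212804/889249)) = 1/(8382125 - 432906636/889249) = 1/(7453363367489/889249) = 889249/7453363367489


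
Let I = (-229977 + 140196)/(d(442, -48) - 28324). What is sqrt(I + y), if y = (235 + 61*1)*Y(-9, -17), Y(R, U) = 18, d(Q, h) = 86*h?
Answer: sqrt(1403500622181)/16226 ≈ 73.012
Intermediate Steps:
I = 89781/32452 (I = (-229977 + 140196)/(86*(-48) - 28324) = -89781/(-4128 - 28324) = -89781/(-32452) = -89781*(-1/32452) = 89781/32452 ≈ 2.7666)
y = 5328 (y = (235 + 61*1)*18 = (235 + 61)*18 = 296*18 = 5328)
sqrt(I + y) = sqrt(89781/32452 + 5328) = sqrt(172994037/32452) = sqrt(1403500622181)/16226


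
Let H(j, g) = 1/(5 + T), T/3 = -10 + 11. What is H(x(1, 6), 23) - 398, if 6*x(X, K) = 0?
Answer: -3183/8 ≈ -397.88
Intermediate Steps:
x(X, K) = 0 (x(X, K) = (⅙)*0 = 0)
T = 3 (T = 3*(-10 + 11) = 3*1 = 3)
H(j, g) = ⅛ (H(j, g) = 1/(5 + 3) = 1/8 = ⅛)
H(x(1, 6), 23) - 398 = ⅛ - 398 = -3183/8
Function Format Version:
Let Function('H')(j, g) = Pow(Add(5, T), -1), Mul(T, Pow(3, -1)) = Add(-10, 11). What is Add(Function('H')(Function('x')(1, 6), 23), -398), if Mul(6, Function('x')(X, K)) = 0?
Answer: Rational(-3183, 8) ≈ -397.88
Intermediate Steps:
Function('x')(X, K) = 0 (Function('x')(X, K) = Mul(Rational(1, 6), 0) = 0)
T = 3 (T = Mul(3, Add(-10, 11)) = Mul(3, 1) = 3)
Function('H')(j, g) = Rational(1, 8) (Function('H')(j, g) = Pow(Add(5, 3), -1) = Pow(8, -1) = Rational(1, 8))
Add(Function('H')(Function('x')(1, 6), 23), -398) = Add(Rational(1, 8), -398) = Rational(-3183, 8)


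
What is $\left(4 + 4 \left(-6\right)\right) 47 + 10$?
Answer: $-930$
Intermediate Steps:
$\left(4 + 4 \left(-6\right)\right) 47 + 10 = \left(4 - 24\right) 47 + 10 = \left(-20\right) 47 + 10 = -940 + 10 = -930$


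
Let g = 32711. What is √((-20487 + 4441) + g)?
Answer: √16665 ≈ 129.09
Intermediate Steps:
√((-20487 + 4441) + g) = √((-20487 + 4441) + 32711) = √(-16046 + 32711) = √16665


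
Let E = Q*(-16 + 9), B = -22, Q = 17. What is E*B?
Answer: 2618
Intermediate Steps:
E = -119 (E = 17*(-16 + 9) = 17*(-7) = -119)
E*B = -119*(-22) = 2618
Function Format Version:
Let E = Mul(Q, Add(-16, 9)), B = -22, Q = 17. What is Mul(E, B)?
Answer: 2618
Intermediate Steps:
E = -119 (E = Mul(17, Add(-16, 9)) = Mul(17, -7) = -119)
Mul(E, B) = Mul(-119, -22) = 2618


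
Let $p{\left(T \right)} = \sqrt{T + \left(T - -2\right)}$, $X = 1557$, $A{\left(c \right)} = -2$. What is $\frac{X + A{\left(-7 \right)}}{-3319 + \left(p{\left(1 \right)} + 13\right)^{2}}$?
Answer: $- \frac{1555}{3094} \approx -0.50259$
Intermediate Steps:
$p{\left(T \right)} = \sqrt{2 + 2 T}$ ($p{\left(T \right)} = \sqrt{T + \left(T + 2\right)} = \sqrt{T + \left(2 + T\right)} = \sqrt{2 + 2 T}$)
$\frac{X + A{\left(-7 \right)}}{-3319 + \left(p{\left(1 \right)} + 13\right)^{2}} = \frac{1557 - 2}{-3319 + \left(\sqrt{2 + 2 \cdot 1} + 13\right)^{2}} = \frac{1555}{-3319 + \left(\sqrt{2 + 2} + 13\right)^{2}} = \frac{1555}{-3319 + \left(\sqrt{4} + 13\right)^{2}} = \frac{1555}{-3319 + \left(2 + 13\right)^{2}} = \frac{1555}{-3319 + 15^{2}} = \frac{1555}{-3319 + 225} = \frac{1555}{-3094} = 1555 \left(- \frac{1}{3094}\right) = - \frac{1555}{3094}$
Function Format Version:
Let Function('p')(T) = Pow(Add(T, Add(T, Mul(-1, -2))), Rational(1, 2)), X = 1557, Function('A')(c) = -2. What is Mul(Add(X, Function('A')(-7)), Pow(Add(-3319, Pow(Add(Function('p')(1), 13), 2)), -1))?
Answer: Rational(-1555, 3094) ≈ -0.50259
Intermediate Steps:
Function('p')(T) = Pow(Add(2, Mul(2, T)), Rational(1, 2)) (Function('p')(T) = Pow(Add(T, Add(T, 2)), Rational(1, 2)) = Pow(Add(T, Add(2, T)), Rational(1, 2)) = Pow(Add(2, Mul(2, T)), Rational(1, 2)))
Mul(Add(X, Function('A')(-7)), Pow(Add(-3319, Pow(Add(Function('p')(1), 13), 2)), -1)) = Mul(Add(1557, -2), Pow(Add(-3319, Pow(Add(Pow(Add(2, Mul(2, 1)), Rational(1, 2)), 13), 2)), -1)) = Mul(1555, Pow(Add(-3319, Pow(Add(Pow(Add(2, 2), Rational(1, 2)), 13), 2)), -1)) = Mul(1555, Pow(Add(-3319, Pow(Add(Pow(4, Rational(1, 2)), 13), 2)), -1)) = Mul(1555, Pow(Add(-3319, Pow(Add(2, 13), 2)), -1)) = Mul(1555, Pow(Add(-3319, Pow(15, 2)), -1)) = Mul(1555, Pow(Add(-3319, 225), -1)) = Mul(1555, Pow(-3094, -1)) = Mul(1555, Rational(-1, 3094)) = Rational(-1555, 3094)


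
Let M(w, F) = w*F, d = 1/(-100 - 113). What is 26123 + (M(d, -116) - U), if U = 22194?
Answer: 836993/213 ≈ 3929.5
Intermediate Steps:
d = -1/213 (d = 1/(-213) = -1/213 ≈ -0.0046948)
M(w, F) = F*w
26123 + (M(d, -116) - U) = 26123 + (-116*(-1/213) - 1*22194) = 26123 + (116/213 - 22194) = 26123 - 4727206/213 = 836993/213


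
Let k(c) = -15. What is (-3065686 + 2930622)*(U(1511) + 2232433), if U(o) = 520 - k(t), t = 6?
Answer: -301593589952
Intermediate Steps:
U(o) = 535 (U(o) = 520 - 1*(-15) = 520 + 15 = 535)
(-3065686 + 2930622)*(U(1511) + 2232433) = (-3065686 + 2930622)*(535 + 2232433) = -135064*2232968 = -301593589952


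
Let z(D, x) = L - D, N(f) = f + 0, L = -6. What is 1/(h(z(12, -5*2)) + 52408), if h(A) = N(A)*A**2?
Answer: 1/46576 ≈ 2.1470e-5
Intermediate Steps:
N(f) = f
z(D, x) = -6 - D
h(A) = A**3 (h(A) = A*A**2 = A**3)
1/(h(z(12, -5*2)) + 52408) = 1/((-6 - 1*12)**3 + 52408) = 1/((-6 - 12)**3 + 52408) = 1/((-18)**3 + 52408) = 1/(-5832 + 52408) = 1/46576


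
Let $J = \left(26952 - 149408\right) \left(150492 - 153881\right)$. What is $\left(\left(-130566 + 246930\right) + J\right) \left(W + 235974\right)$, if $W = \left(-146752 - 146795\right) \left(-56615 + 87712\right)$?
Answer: $-3789294043380038580$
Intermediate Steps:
$W = -9128431059$ ($W = \left(-293547\right) 31097 = -9128431059$)
$J = 415003384$ ($J = \left(-122456\right) \left(-3389\right) = 415003384$)
$\left(\left(-130566 + 246930\right) + J\right) \left(W + 235974\right) = \left(\left(-130566 + 246930\right) + 415003384\right) \left(-9128431059 + 235974\right) = \left(116364 + 415003384\right) \left(-9128195085\right) = 415119748 \left(-9128195085\right) = -3789294043380038580$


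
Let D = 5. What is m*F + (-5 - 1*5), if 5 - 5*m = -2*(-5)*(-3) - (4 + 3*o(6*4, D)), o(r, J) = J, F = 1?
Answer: ⅘ ≈ 0.80000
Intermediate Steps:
m = 54/5 (m = 1 - (-2*(-5)*(-3) - (4 + 3*5))/5 = 1 - (10*(-3) - (4 + 15))/5 = 1 - (-30 - 1*19)/5 = 1 - (-30 - 19)/5 = 1 - ⅕*(-49) = 1 + 49/5 = 54/5 ≈ 10.800)
m*F + (-5 - 1*5) = (54/5)*1 + (-5 - 1*5) = 54/5 + (-5 - 5) = 54/5 - 10 = ⅘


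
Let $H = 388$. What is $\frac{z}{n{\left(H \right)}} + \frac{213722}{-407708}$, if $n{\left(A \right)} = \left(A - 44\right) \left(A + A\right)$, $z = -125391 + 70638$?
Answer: $- \frac{19843760423}{27208801088} \approx -0.72931$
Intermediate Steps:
$z = -54753$
$n{\left(A \right)} = 2 A \left(-44 + A\right)$ ($n{\left(A \right)} = \left(-44 + A\right) 2 A = 2 A \left(-44 + A\right)$)
$\frac{z}{n{\left(H \right)}} + \frac{213722}{-407708} = - \frac{54753}{2 \cdot 388 \left(-44 + 388\right)} + \frac{213722}{-407708} = - \frac{54753}{2 \cdot 388 \cdot 344} + 213722 \left(- \frac{1}{407708}\right) = - \frac{54753}{266944} - \frac{106861}{203854} = - \frac{19843760423}{27208801088}$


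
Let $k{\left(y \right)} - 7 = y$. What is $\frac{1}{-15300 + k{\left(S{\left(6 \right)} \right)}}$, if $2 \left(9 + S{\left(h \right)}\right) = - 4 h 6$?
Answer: $- \frac{1}{15374} \approx -6.5045 \cdot 10^{-5}$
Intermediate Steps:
$S{\left(h \right)} = -9 - 12 h$ ($S{\left(h \right)} = -9 + \frac{- 4 h 6}{2} = -9 + \frac{\left(-24\right) h}{2} = -9 - 12 h$)
$k{\left(y \right)} = 7 + y$
$\frac{1}{-15300 + k{\left(S{\left(6 \right)} \right)}} = \frac{1}{-15300 + \left(7 - 81\right)} = \frac{1}{-15300 - 74} = \frac{1}{-15374} = - \frac{1}{15374}$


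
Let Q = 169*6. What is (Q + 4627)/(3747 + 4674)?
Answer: 5641/8421 ≈ 0.66987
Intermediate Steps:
Q = 1014
(Q + 4627)/(3747 + 4674) = (1014 + 4627)/(3747 + 4674) = 5641/8421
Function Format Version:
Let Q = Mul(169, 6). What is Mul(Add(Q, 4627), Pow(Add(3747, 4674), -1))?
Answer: Rational(5641, 8421) ≈ 0.66987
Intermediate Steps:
Q = 1014
Mul(Add(Q, 4627), Pow(Add(3747, 4674), -1)) = Mul(Add(1014, 4627), Pow(Add(3747, 4674), -1)) = Mul(5641, Pow(8421, -1)) = Mul(5641, Rational(1, 8421)) = Rational(5641, 8421)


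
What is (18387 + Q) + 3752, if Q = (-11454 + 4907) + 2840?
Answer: 18432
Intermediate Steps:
Q = -3707 (Q = -6547 + 2840 = -3707)
(18387 + Q) + 3752 = (18387 - 3707) + 3752 = 14680 + 3752 = 18432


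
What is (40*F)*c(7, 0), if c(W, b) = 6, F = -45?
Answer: -10800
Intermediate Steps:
(40*F)*c(7, 0) = (40*(-45))*6 = -1800*6 = -10800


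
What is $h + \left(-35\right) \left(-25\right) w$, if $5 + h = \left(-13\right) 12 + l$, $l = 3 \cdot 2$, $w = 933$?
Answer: $816220$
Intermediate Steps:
$l = 6$
$h = -155$ ($h = -5 + \left(\left(-13\right) 12 + 6\right) = -5 + \left(-156 + 6\right) = -5 - 150 = -155$)
$h + \left(-35\right) \left(-25\right) w = -155 + \left(-35\right) \left(-25\right) 933 = -155 + 875 \cdot 933 = -155 + 816375 = 816220$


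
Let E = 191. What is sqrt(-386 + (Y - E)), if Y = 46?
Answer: 3*I*sqrt(59) ≈ 23.043*I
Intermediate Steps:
sqrt(-386 + (Y - E)) = sqrt(-386 + (46 - 1*191)) = sqrt(-386 + (46 - 191)) = sqrt(-386 - 145) = sqrt(-531) = 3*I*sqrt(59)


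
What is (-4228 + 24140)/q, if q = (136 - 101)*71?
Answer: 19912/2485 ≈ 8.0129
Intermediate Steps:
q = 2485 (q = 35*71 = 2485)
(-4228 + 24140)/q = (-4228 + 24140)/2485 = 19912*(1/2485) = 19912/2485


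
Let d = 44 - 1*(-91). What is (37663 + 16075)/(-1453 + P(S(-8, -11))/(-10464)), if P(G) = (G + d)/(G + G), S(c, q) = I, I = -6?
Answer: -2249257728/60816725 ≈ -36.984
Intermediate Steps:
d = 135 (d = 44 + 91 = 135)
S(c, q) = -6
P(G) = (135 + G)/(2*G) (P(G) = (G + 135)/(G + G) = (135 + G)/((2*G)) = (135 + G)*(1/(2*G)) = (135 + G)/(2*G))
(37663 + 16075)/(-1453 + P(S(-8, -11))/(-10464)) = (37663 + 16075)/(-1453 + ((½)*(135 - 6)/(-6))/(-10464)) = 53738/(-1453 + ((½)*(-⅙)*129)*(-1/10464)) = 53738/(-1453 - 43/4*(-1/10464)) = 53738/(-1453 + 43/41856) = 53738/(-60816725/41856) = 53738*(-41856/60816725) = -2249257728/60816725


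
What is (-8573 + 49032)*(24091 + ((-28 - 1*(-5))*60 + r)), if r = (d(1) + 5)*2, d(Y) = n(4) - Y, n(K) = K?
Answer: 919511693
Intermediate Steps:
d(Y) = 4 - Y
r = 16 (r = ((4 - 1*1) + 5)*2 = ((4 - 1) + 5)*2 = (3 + 5)*2 = 8*2 = 16)
(-8573 + 49032)*(24091 + ((-28 - 1*(-5))*60 + r)) = (-8573 + 49032)*(24091 + ((-28 - 1*(-5))*60 + 16)) = 40459*(24091 + ((-28 + 5)*60 + 16)) = 40459*(24091 + (-23*60 + 16)) = 40459*(24091 + (-1380 + 16)) = 40459*(24091 - 1364) = 40459*22727 = 919511693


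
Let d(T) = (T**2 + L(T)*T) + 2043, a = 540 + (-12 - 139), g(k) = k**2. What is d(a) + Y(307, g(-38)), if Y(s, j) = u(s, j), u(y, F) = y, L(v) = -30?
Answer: 142001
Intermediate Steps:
Y(s, j) = s
a = 389 (a = 540 - 151 = 389)
d(T) = 2043 + T**2 - 30*T (d(T) = (T**2 - 30*T) + 2043 = 2043 + T**2 - 30*T)
d(a) + Y(307, g(-38)) = (2043 + 389**2 - 30*389) + 307 = (2043 + 151321 - 11670) + 307 = 141694 + 307 = 142001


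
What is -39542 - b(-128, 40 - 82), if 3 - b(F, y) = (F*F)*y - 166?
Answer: -727839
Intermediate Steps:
b(F, y) = 169 - y*F² (b(F, y) = 3 - ((F*F)*y - 166) = 3 - (F²*y - 166) = 3 - (y*F² - 166) = 3 - (-166 + y*F²) = 3 + (166 - y*F²) = 169 - y*F²)
-39542 - b(-128, 40 - 82) = -39542 - (169 - 1*(40 - 82)*(-128)²) = -39542 - (169 - 1*(-42)*16384) = -39542 - (169 + 688128) = -39542 - 1*688297 = -39542 - 688297 = -727839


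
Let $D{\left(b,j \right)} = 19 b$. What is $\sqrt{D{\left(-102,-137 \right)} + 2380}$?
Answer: $\sqrt{442} \approx 21.024$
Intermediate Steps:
$\sqrt{D{\left(-102,-137 \right)} + 2380} = \sqrt{19 \left(-102\right) + 2380} = \sqrt{-1938 + 2380} = \sqrt{442}$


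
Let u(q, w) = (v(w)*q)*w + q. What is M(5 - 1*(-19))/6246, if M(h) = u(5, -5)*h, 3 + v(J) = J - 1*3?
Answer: 1120/1041 ≈ 1.0759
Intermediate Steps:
v(J) = -6 + J (v(J) = -3 + (J - 1*3) = -3 + (J - 3) = -3 + (-3 + J) = -6 + J)
u(q, w) = q + q*w*(-6 + w) (u(q, w) = ((-6 + w)*q)*w + q = (q*(-6 + w))*w + q = q*w*(-6 + w) + q = q + q*w*(-6 + w))
M(h) = 280*h (M(h) = (5*(1 - 5*(-6 - 5)))*h = (5*(1 - 5*(-11)))*h = (5*(1 + 55))*h = (5*56)*h = 280*h)
M(5 - 1*(-19))/6246 = (280*(5 - 1*(-19)))/6246 = (280*(5 + 19))*(1/6246) = (280*24)*(1/6246) = 6720*(1/6246) = 1120/1041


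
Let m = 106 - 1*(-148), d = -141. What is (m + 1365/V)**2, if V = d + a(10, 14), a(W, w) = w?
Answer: 954377449/16129 ≈ 59172.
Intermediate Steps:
m = 254 (m = 106 + 148 = 254)
V = -127 (V = -141 + 14 = -127)
(m + 1365/V)**2 = (254 + 1365/(-127))**2 = (254 + 1365*(-1/127))**2 = (254 - 1365/127)**2 = (30893/127)**2 = 954377449/16129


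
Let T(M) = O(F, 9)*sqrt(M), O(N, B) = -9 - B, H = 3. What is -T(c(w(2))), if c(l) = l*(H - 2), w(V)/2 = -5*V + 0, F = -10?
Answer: 36*I*sqrt(5) ≈ 80.498*I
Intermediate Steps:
w(V) = -10*V (w(V) = 2*(-5*V + 0) = 2*(-5*V) = -10*V)
c(l) = l (c(l) = l*(3 - 2) = l*1 = l)
T(M) = -18*sqrt(M) (T(M) = (-9 - 1*9)*sqrt(M) = (-9 - 9)*sqrt(M) = -18*sqrt(M))
-T(c(w(2))) = -(-18)*sqrt(-10*2) = -(-18)*sqrt(-20) = -(-18)*2*I*sqrt(5) = -(-36)*I*sqrt(5) = 36*I*sqrt(5)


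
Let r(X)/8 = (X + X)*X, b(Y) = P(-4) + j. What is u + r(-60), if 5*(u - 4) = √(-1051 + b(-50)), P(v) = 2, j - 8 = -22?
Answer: 57604 + I*√1063/5 ≈ 57604.0 + 6.5207*I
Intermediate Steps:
j = -14 (j = 8 - 22 = -14)
b(Y) = -12 (b(Y) = 2 - 14 = -12)
r(X) = 16*X² (r(X) = 8*((X + X)*X) = 8*((2*X)*X) = 8*(2*X²) = 16*X²)
u = 4 + I*√1063/5 (u = 4 + √(-1051 - 12)/5 = 4 + √(-1063)/5 = 4 + (I*√1063)/5 = 4 + I*√1063/5 ≈ 4.0 + 6.5207*I)
u + r(-60) = (4 + I*√1063/5) + 16*(-60)² = (4 + I*√1063/5) + 16*3600 = (4 + I*√1063/5) + 57600 = 57604 + I*√1063/5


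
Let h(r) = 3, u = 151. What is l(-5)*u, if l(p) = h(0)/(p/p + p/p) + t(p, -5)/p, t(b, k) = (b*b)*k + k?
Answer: 8305/2 ≈ 4152.5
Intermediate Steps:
t(b, k) = k + k*b**2 (t(b, k) = b**2*k + k = k*b**2 + k = k + k*b**2)
l(p) = 3/2 + (-5 - 5*p**2)/p (l(p) = 3/(p/p + p/p) + (-5*(1 + p**2))/p = 3/(1 + 1) + (-5 - 5*p**2)/p = 3/2 + (-5 - 5*p**2)/p)
l(-5)*u = (3/2 - 5*(-5) - 5/(-5))*151 = (3/2 + 25 - 5*(-1/5))*151 = (3/2 + 25 + 1)*151 = (55/2)*151 = 8305/2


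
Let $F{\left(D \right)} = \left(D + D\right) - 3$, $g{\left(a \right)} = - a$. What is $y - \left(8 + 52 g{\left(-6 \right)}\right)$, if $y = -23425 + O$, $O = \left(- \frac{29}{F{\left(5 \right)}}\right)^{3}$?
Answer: $- \frac{8168924}{343} \approx -23816.0$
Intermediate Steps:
$F{\left(D \right)} = -3 + 2 D$ ($F{\left(D \right)} = 2 D - 3 = -3 + 2 D$)
$O = - \frac{24389}{343}$ ($O = \left(- \frac{29}{-3 + 2 \cdot 5}\right)^{3} = \left(- \frac{29}{-3 + 10}\right)^{3} = \left(- \frac{29}{7}\right)^{3} = - \frac{24389}{343} \approx -71.105$)
$y = - \frac{8059164}{343}$ ($y = -23425 - \frac{24389}{343} = - \frac{8059164}{343} \approx -23496.0$)
$y - \left(8 + 52 g{\left(-6 \right)}\right) = - \frac{8059164}{343} - \left(8 + 52 \left(\left(-1\right) \left(-6\right)\right)\right) = - \frac{8059164}{343} - 320 = - \frac{8168924}{343}$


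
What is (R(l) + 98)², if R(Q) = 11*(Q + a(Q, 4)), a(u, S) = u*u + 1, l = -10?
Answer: 1207801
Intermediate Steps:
a(u, S) = 1 + u² (a(u, S) = u² + 1 = 1 + u²)
R(Q) = 11 + 11*Q + 11*Q² (R(Q) = 11*(Q + (1 + Q²)) = 11*(1 + Q + Q²) = 11 + 11*Q + 11*Q²)
(R(l) + 98)² = ((11 + 11*(-10) + 11*(-10)²) + 98)² = ((11 - 110 + 11*100) + 98)² = ((11 - 110 + 1100) + 98)² = (1001 + 98)² = 1099² = 1207801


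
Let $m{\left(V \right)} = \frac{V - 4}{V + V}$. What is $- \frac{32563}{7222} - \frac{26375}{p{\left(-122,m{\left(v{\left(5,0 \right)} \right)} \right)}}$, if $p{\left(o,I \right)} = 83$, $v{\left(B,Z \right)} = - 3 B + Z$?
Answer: $- \frac{193182979}{599426} \approx -322.28$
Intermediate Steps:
$v{\left(B,Z \right)} = Z - 3 B$
$m{\left(V \right)} = \frac{-4 + V}{2 V}$
$- \frac{32563}{7222} - \frac{26375}{p{\left(-122,m{\left(v{\left(5,0 \right)} \right)} \right)}} = - \frac{32563}{7222} - \frac{26375}{83} = - \frac{193182979}{599426}$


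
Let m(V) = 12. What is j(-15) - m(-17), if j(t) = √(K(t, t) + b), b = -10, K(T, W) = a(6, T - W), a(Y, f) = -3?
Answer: -12 + I*√13 ≈ -12.0 + 3.6056*I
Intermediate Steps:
K(T, W) = -3
j(t) = I*√13 (j(t) = √(-3 - 10) = √(-13) = I*√13)
j(-15) - m(-17) = I*√13 - 1*12 = I*√13 - 12 = -12 + I*√13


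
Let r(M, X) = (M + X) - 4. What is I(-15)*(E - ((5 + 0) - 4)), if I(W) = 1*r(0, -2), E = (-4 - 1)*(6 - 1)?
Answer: 156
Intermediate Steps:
r(M, X) = -4 + M + X
E = -25 (E = -5*5 = -25)
I(W) = -6 (I(W) = 1*(-4 + 0 - 2) = 1*(-6) = -6)
I(-15)*(E - ((5 + 0) - 4)) = -6*(-25 - ((5 + 0) - 4)) = -6*(-25 - (5 - 4)) = -6*(-25 - 1*1) = -6*(-25 - 1) = -6*(-26) = 156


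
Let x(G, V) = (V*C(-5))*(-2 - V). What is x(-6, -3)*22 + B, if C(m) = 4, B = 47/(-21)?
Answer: -5591/21 ≈ -266.24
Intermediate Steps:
B = -47/21 (B = 47*(-1/21) = -47/21 ≈ -2.2381)
x(G, V) = 4*V*(-2 - V) (x(G, V) = (V*4)*(-2 - V) = (4*V)*(-2 - V) = 4*V*(-2 - V))
x(-6, -3)*22 + B = -4*(-3)*(2 - 3)*22 - 47/21 = -4*(-3)*(-1)*22 - 47/21 = -12*22 - 47/21 = -264 - 47/21 = -5591/21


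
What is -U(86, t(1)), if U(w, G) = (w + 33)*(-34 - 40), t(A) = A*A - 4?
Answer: 8806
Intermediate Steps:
t(A) = -4 + A**2 (t(A) = A**2 - 4 = -4 + A**2)
U(w, G) = -2442 - 74*w (U(w, G) = (33 + w)*(-74) = -2442 - 74*w)
-U(86, t(1)) = -(-2442 - 74*86) = -(-2442 - 6364) = -1*(-8806) = 8806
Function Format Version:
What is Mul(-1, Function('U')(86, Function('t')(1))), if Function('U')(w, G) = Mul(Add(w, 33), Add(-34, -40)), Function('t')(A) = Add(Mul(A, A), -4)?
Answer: 8806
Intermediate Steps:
Function('t')(A) = Add(-4, Pow(A, 2)) (Function('t')(A) = Add(Pow(A, 2), -4) = Add(-4, Pow(A, 2)))
Function('U')(w, G) = Add(-2442, Mul(-74, w)) (Function('U')(w, G) = Mul(Add(33, w), -74) = Add(-2442, Mul(-74, w)))
Mul(-1, Function('U')(86, Function('t')(1))) = Mul(-1, Add(-2442, Mul(-74, 86))) = Mul(-1, Add(-2442, -6364)) = Mul(-1, -8806) = 8806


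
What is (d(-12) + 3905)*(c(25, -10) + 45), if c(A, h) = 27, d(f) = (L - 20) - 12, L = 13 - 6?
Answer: 279360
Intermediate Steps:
L = 7
d(f) = -25 (d(f) = (7 - 20) - 12 = -13 - 12 = -25)
(d(-12) + 3905)*(c(25, -10) + 45) = (-25 + 3905)*(27 + 45) = 3880*72 = 279360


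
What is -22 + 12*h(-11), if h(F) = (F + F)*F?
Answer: 2882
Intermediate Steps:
h(F) = 2*F² (h(F) = (2*F)*F = 2*F²)
-22 + 12*h(-11) = -22 + 12*(2*(-11)²) = -22 + 12*(2*121) = -22 + 12*242 = -22 + 2904 = 2882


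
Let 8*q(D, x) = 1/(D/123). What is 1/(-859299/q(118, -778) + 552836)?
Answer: -41/247726476 ≈ -1.6551e-7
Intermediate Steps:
q(D, x) = 123/(8*D) (q(D, x) = 1/(8*((D/123))) = (123/D)/8 = 123/(8*D))
1/(-859299/q(118, -778) + 552836) = 1/(-859299/((123/8)/118) + 552836) = 1/(-859299/((123/8)*(1/118)) + 552836) = 1/(-859299/123/944 + 552836) = 1/(-859299*944/123 + 552836) = 1/(-270392752/41 + 552836) = 1/(-247726476/41) = -41/247726476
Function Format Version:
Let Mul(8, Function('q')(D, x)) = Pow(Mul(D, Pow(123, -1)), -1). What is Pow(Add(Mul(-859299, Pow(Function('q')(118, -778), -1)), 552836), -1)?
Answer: Rational(-41, 247726476) ≈ -1.6551e-7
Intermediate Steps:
Function('q')(D, x) = Mul(Rational(123, 8), Pow(D, -1)) (Function('q')(D, x) = Mul(Rational(1, 8), Pow(Mul(D, Pow(123, -1)), -1)) = Mul(Rational(1, 8), Pow(Mul(D, Rational(1, 123)), -1)) = Mul(Rational(1, 8), Pow(Mul(Rational(1, 123), D), -1)) = Mul(Rational(1, 8), Mul(123, Pow(D, -1))) = Mul(Rational(123, 8), Pow(D, -1)))
Pow(Add(Mul(-859299, Pow(Function('q')(118, -778), -1)), 552836), -1) = Pow(Add(Mul(-859299, Pow(Mul(Rational(123, 8), Pow(118, -1)), -1)), 552836), -1) = Pow(Add(Mul(-859299, Pow(Mul(Rational(123, 8), Rational(1, 118)), -1)), 552836), -1) = Pow(Add(Mul(-859299, Pow(Rational(123, 944), -1)), 552836), -1) = Pow(Add(Mul(-859299, Rational(944, 123)), 552836), -1) = Pow(Add(Rational(-270392752, 41), 552836), -1) = Pow(Rational(-247726476, 41), -1) = Rational(-41, 247726476)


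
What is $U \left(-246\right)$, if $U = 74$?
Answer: $-18204$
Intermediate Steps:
$U \left(-246\right) = 74 \left(-246\right) = -18204$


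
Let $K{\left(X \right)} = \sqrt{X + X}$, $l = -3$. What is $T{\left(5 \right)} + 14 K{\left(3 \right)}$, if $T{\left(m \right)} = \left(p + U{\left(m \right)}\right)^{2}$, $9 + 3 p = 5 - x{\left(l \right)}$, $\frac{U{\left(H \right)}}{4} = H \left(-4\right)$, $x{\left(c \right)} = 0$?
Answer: $\frac{59536}{9} + 14 \sqrt{6} \approx 6649.4$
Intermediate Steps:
$U{\left(H \right)} = - 16 H$ ($U{\left(H \right)} = 4 H \left(-4\right) = 4 \left(- 4 H\right) = - 16 H$)
$K{\left(X \right)} = \sqrt{2} \sqrt{X}$ ($K{\left(X \right)} = \sqrt{2 X} = \sqrt{2} \sqrt{X}$)
$p = - \frac{4}{3}$ ($p = -3 + \frac{5 - 0}{3} = -3 + \frac{5 + 0}{3} = -3 + \frac{1}{3} \cdot 5 = -3 + \frac{5}{3} = - \frac{4}{3} \approx -1.3333$)
$T{\left(m \right)} = \left(- \frac{4}{3} - 16 m\right)^{2}$
$T{\left(5 \right)} + 14 K{\left(3 \right)} = \frac{16 \left(1 + 12 \cdot 5\right)^{2}}{9} + 14 \sqrt{2} \sqrt{3} = \frac{16 \left(1 + 60\right)^{2}}{9} + 14 \sqrt{6} = \frac{16 \cdot 61^{2}}{9} + 14 \sqrt{6} = \frac{16}{9} \cdot 3721 + 14 \sqrt{6} = \frac{59536}{9} + 14 \sqrt{6}$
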